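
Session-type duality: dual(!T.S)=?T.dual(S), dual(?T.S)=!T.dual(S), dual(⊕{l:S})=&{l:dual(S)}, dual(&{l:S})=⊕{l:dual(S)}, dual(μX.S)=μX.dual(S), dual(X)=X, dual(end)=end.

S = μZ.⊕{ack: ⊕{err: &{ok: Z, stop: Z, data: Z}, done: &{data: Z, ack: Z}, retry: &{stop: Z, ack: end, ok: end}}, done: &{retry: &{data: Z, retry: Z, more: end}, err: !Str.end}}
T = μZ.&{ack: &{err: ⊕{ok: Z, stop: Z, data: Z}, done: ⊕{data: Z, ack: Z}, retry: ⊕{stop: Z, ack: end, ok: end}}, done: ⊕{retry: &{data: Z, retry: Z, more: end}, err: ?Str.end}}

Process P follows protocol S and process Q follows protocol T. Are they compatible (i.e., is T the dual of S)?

μZ vs μZ  match (binder kept)
  ⊕{ack,done} vs &{ack,done}  match label sets agree
    case ack:
      ⊕{err,done,retry} vs &{err,done,retry}  match label sets agree
        case err:
          &{ok,stop,data} vs ⊕{ok,stop,data}  match label sets agree
            case ok:
              Z vs Z  match
            case stop:
              Z vs Z  match
            case data:
              Z vs Z  match
        case done:
          &{data,ack} vs ⊕{data,ack}  match label sets agree
            case data:
              Z vs Z  match
            case ack:
              Z vs Z  match
        case retry:
          &{stop,ack,ok} vs ⊕{stop,ack,ok}  match label sets agree
            case stop:
              Z vs Z  match
            case ack:
              end vs end  match
            case ok:
              end vs end  match
    case done:
      &{retry,err} vs ⊕{retry,err}  match label sets agree
        case retry:
          &{data,retry,more} vs &{data,retry,more}  ✗ choice polarity not flipped — not dual

NO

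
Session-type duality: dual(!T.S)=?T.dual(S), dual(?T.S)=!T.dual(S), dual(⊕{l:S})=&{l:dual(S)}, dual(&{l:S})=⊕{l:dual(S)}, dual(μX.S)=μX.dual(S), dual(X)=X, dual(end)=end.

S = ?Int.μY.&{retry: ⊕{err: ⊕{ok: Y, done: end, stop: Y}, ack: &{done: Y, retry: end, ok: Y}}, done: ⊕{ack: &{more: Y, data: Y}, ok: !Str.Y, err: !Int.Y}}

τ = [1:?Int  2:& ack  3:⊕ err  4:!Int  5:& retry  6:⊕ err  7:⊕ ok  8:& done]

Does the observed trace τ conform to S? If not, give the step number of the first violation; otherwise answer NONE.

2

@1 ?Int  match  state: μY.…
@2 got & ack, protocol expects & retry or & done  ✗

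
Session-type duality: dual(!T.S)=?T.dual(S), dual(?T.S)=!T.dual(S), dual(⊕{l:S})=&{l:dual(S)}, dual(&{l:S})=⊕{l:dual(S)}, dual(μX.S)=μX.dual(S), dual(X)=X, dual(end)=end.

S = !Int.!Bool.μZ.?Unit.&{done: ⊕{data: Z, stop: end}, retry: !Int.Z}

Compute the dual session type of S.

!Int → ?Int
  !Bool → ?Bool
    μZ → μZ  (rec unchanged)
      ?Unit → !Unit
        &{done,retry} → ⊕{done,retry}  (external→internal)
          [done]
            ⊕{data,stop} → &{data,stop}  (select→offer)
              [data]
                dual(Z) = Z
              [stop]
                dual(end) = end
          [retry]
            !Int → ?Int
              dual(Z) = Z

?Int.?Bool.μZ.!Unit.⊕{done: &{data: Z, stop: end}, retry: ?Int.Z}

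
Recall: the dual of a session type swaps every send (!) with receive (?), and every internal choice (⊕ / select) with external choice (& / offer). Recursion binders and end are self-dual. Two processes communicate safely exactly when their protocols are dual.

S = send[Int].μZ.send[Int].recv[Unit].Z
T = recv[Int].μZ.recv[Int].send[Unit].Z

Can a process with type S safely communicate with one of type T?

send[Int] vs recv[Int]  match
  μZ vs μZ  match (μ self-dual)
    send[Int] vs recv[Int]  match
      recv[Unit] vs send[Unit]  match
        Z vs Z  match

YES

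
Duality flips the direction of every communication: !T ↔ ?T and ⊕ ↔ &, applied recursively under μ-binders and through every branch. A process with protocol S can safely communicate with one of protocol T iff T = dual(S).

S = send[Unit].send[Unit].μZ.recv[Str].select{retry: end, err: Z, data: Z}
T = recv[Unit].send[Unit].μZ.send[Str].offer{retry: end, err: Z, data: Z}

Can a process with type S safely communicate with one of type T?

send[Unit] ‖ recv[Unit]  match
  send[Unit] ‖ send[Unit]  ✗ same direction on both sides — not dual

NO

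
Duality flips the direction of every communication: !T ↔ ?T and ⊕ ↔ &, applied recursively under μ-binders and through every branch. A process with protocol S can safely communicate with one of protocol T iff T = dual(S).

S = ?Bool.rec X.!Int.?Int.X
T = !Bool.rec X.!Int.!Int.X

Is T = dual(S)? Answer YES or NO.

NO

?Bool ‖ !Bool  match
  rec X ‖ rec X  match (binder kept)
    !Int ‖ !Int  ✗ same direction on both sides — not dual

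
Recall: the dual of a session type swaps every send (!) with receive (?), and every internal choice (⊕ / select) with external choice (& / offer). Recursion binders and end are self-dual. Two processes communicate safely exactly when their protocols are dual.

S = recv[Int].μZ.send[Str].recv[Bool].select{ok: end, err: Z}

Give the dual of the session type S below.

recv[Int] = send[Int]
  μZ = μZ  (μ self-dual)
    send[Str] = recv[Str]
      recv[Bool] = send[Bool]
        select{ok,err} = offer{ok,err}  (select→offer)
          case ok:
            end ↦ end
          case err:
            Z ↦ Z

send[Int].μZ.recv[Str].send[Bool].offer{ok: end, err: Z}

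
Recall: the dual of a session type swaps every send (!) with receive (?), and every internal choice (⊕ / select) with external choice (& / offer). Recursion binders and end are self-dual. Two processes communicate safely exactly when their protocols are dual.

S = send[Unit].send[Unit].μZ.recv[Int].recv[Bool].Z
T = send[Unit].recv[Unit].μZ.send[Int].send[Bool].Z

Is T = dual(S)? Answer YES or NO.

NO

send[Unit] ‖ send[Unit]  ✗ same direction on both sides — not dual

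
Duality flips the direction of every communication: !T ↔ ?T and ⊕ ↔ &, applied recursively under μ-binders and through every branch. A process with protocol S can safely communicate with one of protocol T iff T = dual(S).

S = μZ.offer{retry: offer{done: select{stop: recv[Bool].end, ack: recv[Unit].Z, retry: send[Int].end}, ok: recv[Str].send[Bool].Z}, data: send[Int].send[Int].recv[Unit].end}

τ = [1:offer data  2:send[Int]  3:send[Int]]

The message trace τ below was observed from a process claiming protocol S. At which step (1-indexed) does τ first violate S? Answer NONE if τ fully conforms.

NONE

[1] offer data  match  state: send[Int].send[Int].recv[Unit].end
[2] send[Int]  match  state: send[Int].recv[Unit].end
[3] send[Int]  match  state: recv[Unit].end
τ conforms to S (length 3)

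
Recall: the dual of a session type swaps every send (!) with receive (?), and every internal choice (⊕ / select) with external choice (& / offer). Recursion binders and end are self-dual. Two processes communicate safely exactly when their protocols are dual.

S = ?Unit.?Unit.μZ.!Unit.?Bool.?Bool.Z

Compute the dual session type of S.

!Unit.!Unit.μZ.?Unit.!Bool.!Bool.Z

?Unit → !Unit
  ?Unit → !Unit
    μZ → μZ  (μ self-dual)
      !Unit → ?Unit
        ?Bool → !Bool
          ?Bool → !Bool
            Z ↦ Z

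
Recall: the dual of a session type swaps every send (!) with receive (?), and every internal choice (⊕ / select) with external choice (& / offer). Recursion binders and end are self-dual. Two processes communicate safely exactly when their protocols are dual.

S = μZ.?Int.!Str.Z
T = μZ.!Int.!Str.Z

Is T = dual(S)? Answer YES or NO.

μZ | μZ  ok (binder kept)
  ?Int | !Int  ok
    !Str | !Str  ✗ same direction on both sides — not dual

NO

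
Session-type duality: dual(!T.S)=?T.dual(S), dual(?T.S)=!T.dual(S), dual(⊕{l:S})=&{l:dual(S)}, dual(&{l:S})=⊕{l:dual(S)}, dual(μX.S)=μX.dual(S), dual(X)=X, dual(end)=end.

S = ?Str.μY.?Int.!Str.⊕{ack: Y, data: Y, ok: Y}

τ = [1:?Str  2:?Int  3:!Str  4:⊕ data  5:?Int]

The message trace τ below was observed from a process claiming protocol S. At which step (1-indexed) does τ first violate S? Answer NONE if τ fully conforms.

NONE

step 1: ?Str  ✓  residual = μY.…
step 2: ?Int  ✓  residual = !Str.⊕{ack: μY.…, data: μY.…, ok: μY.…}
step 3: !Str  ✓  residual = ⊕{ack: μY.…, data: μY.…, ok: μY.…}
step 4: ⊕ data  ✓  residual = μY.…
step 5: ?Int  ✓  residual = !Str.⊕{ack: μY.…, data: μY.…, ok: μY.…}
all 5 steps conform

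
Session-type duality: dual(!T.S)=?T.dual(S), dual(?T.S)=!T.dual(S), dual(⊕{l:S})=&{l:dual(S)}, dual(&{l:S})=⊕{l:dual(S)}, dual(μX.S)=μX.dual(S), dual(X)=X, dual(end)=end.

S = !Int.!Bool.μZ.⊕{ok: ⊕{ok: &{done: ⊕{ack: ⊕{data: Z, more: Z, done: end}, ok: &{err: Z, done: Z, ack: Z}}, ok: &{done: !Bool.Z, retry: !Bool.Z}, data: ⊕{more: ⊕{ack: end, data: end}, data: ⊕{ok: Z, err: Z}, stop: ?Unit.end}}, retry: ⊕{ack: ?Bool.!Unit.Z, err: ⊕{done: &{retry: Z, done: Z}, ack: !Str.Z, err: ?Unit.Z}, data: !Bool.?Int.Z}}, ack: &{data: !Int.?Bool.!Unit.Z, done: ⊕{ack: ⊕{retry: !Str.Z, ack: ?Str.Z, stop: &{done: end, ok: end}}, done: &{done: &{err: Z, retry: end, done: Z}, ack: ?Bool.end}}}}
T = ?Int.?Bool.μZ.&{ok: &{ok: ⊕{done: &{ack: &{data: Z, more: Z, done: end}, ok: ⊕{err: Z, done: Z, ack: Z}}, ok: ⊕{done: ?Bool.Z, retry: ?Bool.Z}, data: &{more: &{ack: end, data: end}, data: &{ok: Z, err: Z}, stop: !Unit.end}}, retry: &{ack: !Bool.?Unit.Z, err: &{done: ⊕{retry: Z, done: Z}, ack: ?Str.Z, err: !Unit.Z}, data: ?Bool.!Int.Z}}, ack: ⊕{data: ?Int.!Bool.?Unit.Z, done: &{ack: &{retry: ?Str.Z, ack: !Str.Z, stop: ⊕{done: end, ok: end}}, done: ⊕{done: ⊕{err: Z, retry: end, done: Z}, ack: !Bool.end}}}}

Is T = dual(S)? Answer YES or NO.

YES

!Int ‖ ?Int  ✓
  !Bool ‖ ?Bool  ✓
    μZ ‖ μZ  ✓ (binder kept)
      ⊕{ok,ack} ‖ &{ok,ack}  ✓ labels match
        [ok]
          ⊕{ok,retry} ‖ &{ok,retry}  ✓ labels match
            [ok]
              &{done,ok,data} ‖ ⊕{done,ok,data}  ✓ labels match
                [done]
                  ⊕{ack,ok} ‖ &{ack,ok}  ✓ labels match
                    [ack]
                      ⊕{data,more,done} ‖ &{data,more,done}  ✓ labels match
                        [data]
                          Z ‖ Z  ✓
                        [more]
                          Z ‖ Z  ✓
                        [done]
                          end ‖ end  ✓
                    [ok]
                      &{err,done,ack} ‖ ⊕{err,done,ack}  ✓ labels match
                        [err]
                          Z ‖ Z  ✓
                        [done]
                          Z ‖ Z  ✓
                        [ack]
                          Z ‖ Z  ✓
                [ok]
                  &{done,retry} ‖ ⊕{done,retry}  ✓ labels match
                    [done]
                      !Bool ‖ ?Bool  ✓
                        Z ‖ Z  ✓
                    [retry]
                      !Bool ‖ ?Bool  ✓
                        Z ‖ Z  ✓
                [data]
                  ⊕{more,data,stop} ‖ &{more,data,stop}  ✓ labels match
                    [more]
                      ⊕{ack,data} ‖ &{ack,data}  ✓ labels match
                        [ack]
                          end ‖ end  ✓
                        [data]
                          end ‖ end  ✓
                    [data]
                      ⊕{ok,err} ‖ &{ok,err}  ✓ labels match
                        [ok]
                          Z ‖ Z  ✓
                        [err]
                          Z ‖ Z  ✓
                    [stop]
                      ?Unit ‖ !Unit  ✓
                        end ‖ end  ✓
            [retry]
              ⊕{ack,err,data} ‖ &{ack,err,data}  ✓ labels match
                [ack]
                  ?Bool ‖ !Bool  ✓
                    !Unit ‖ ?Unit  ✓
                      Z ‖ Z  ✓
                [err]
                  ⊕{done,ack,err} ‖ &{done,ack,err}  ✓ labels match
                    [done]
                      &{retry,done} ‖ ⊕{retry,done}  ✓ labels match
                        [retry]
                          Z ‖ Z  ✓
                        [done]
                          Z ‖ Z  ✓
                    [ack]
                      !Str ‖ ?Str  ✓
                        Z ‖ Z  ✓
                    [err]
                      ?Unit ‖ !Unit  ✓
                        Z ‖ Z  ✓
                [data]
                  !Bool ‖ ?Bool  ✓
                    ?Int ‖ !Int  ✓
                      Z ‖ Z  ✓
        [ack]
          &{data,done} ‖ ⊕{data,done}  ✓ labels match
            [data]
              !Int ‖ ?Int  ✓
                ?Bool ‖ !Bool  ✓
                  !Unit ‖ ?Unit  ✓
                    Z ‖ Z  ✓
            [done]
              ⊕{ack,done} ‖ &{ack,done}  ✓ labels match
                [ack]
                  ⊕{retry,ack,stop} ‖ &{retry,ack,stop}  ✓ labels match
                    [retry]
                      !Str ‖ ?Str  ✓
                        Z ‖ Z  ✓
                    [ack]
                      ?Str ‖ !Str  ✓
                        Z ‖ Z  ✓
                    [stop]
                      &{done,ok} ‖ ⊕{done,ok}  ✓ labels match
                        [done]
                          end ‖ end  ✓
                        [ok]
                          end ‖ end  ✓
                [done]
                  &{done,ack} ‖ ⊕{done,ack}  ✓ labels match
                    [done]
                      &{err,retry,done} ‖ ⊕{err,retry,done}  ✓ labels match
                        [err]
                          Z ‖ Z  ✓
                        [retry]
                          end ‖ end  ✓
                        [done]
                          Z ‖ Z  ✓
                    [ack]
                      ?Bool ‖ !Bool  ✓
                        end ‖ end  ✓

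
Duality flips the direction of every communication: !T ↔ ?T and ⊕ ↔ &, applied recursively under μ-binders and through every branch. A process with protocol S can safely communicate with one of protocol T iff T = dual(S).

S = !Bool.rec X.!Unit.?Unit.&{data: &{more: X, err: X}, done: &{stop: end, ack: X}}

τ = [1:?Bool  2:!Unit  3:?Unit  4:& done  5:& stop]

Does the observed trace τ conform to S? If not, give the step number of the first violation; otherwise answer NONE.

1

[1] got ?Bool, protocol expects !Bool  ✗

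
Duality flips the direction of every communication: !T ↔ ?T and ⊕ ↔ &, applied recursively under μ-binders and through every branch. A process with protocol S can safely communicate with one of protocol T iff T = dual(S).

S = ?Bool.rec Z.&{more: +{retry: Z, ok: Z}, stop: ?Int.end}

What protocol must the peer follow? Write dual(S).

!Bool.rec Z.+{more: &{retry: Z, ok: Z}, stop: !Int.end}

?Bool → !Bool
  rec Z → rec Z  (binder kept)
    &{more,stop} → +{more,stop}  (&→⊕)
      [more]
        +{retry,ok} → &{retry,ok}  (⊕→&)
          [retry]
            Z self-dual
          [ok]
            Z self-dual
      [stop]
        ?Int → !Int
          end self-dual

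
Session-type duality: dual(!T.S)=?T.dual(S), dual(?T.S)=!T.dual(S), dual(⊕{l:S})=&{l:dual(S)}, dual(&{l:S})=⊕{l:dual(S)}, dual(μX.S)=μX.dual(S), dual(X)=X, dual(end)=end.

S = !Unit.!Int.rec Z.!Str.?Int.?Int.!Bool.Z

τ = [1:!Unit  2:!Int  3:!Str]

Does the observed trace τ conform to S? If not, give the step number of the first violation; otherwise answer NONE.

NONE

@1 !Unit  ok  residual = !Int.rec Z.…
@2 !Int  ok  residual = rec Z.…
@3 !Str  ok  residual = ?Int.?Int.!Bool.rec Z.…
trace exhausted — no violation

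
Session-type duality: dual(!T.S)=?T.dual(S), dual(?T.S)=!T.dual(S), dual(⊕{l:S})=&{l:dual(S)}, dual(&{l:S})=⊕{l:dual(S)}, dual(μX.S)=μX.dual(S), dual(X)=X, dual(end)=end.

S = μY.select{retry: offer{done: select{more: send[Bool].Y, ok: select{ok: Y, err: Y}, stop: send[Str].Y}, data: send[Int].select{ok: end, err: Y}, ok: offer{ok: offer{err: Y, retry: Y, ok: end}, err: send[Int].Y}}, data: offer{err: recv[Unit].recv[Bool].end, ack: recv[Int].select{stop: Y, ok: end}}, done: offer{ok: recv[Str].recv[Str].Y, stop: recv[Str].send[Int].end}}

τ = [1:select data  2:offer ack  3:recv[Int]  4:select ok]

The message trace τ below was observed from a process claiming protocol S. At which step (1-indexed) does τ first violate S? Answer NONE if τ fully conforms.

NONE

step 1: select data  ok  state: offer{err: recv[Unit].recv[Bool].end, ack: recv[Int].select{stop: μY.…, ok: end}}
step 2: offer ack  ok  state: recv[Int].select{stop: μY.…, ok: end}
step 3: recv[Int]  ok  state: select{stop: μY.…, ok: end}
step 4: select ok  ok  state: end
trace exhausted — no violation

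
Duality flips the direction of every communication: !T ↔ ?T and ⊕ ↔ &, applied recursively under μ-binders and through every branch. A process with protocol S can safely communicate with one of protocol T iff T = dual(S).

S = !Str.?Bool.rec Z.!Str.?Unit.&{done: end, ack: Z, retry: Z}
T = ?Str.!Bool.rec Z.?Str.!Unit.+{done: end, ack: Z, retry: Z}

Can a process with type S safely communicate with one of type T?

!Str vs ?Str  ok
  ?Bool vs !Bool  ok
    rec Z vs rec Z  ok (μ self-dual)
      !Str vs ?Str  ok
        ?Unit vs !Unit  ok
          &{done,ack,retry} vs +{done,ack,retry}  ok label sets agree
            • done:
              end vs end  ok
            • ack:
              Z vs Z  ok
            • retry:
              Z vs Z  ok

YES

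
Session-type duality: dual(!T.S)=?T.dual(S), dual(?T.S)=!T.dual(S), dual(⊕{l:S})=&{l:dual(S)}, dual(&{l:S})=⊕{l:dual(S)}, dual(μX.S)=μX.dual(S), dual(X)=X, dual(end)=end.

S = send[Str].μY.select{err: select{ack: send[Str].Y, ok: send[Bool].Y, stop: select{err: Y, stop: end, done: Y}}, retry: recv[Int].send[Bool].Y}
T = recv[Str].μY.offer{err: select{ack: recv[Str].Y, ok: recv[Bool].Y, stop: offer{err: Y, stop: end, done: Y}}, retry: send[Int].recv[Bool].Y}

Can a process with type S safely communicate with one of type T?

NO

send[Str] | recv[Str]  ✓
  μY | μY  ✓ (μ self-dual)
    select{err,retry} | offer{err,retry}  ✓ same labels
      [err]
        select{ack,ok,stop} | select{ack,ok,stop}  ✗ choice polarity not flipped — not dual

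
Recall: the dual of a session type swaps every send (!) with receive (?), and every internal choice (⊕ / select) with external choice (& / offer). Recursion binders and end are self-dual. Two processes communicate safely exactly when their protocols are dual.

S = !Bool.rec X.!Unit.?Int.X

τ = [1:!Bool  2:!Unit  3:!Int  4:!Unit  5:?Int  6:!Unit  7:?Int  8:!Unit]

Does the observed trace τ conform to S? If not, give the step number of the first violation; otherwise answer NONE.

3

@1 !Bool  ok  state: rec X.…
@2 !Unit  ok  state: ?Int.rec X.…
@3 got !Int, protocol expects ?Int  ✗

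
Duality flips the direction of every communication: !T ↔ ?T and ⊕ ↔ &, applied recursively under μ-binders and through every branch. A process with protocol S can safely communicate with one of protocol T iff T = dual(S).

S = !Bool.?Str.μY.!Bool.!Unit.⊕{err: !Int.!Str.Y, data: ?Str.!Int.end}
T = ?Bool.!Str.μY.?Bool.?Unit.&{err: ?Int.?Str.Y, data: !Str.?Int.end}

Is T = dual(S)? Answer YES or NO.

YES

!Bool vs ?Bool  match
  ?Str vs !Str  match
    μY vs μY  match (rec unchanged)
      !Bool vs ?Bool  match
        !Unit vs ?Unit  match
          ⊕{err,data} vs &{err,data}  match same labels
            case err:
              !Int vs ?Int  match
                !Str vs ?Str  match
                  Y vs Y  match
            case data:
              ?Str vs !Str  match
                !Int vs ?Int  match
                  end vs end  match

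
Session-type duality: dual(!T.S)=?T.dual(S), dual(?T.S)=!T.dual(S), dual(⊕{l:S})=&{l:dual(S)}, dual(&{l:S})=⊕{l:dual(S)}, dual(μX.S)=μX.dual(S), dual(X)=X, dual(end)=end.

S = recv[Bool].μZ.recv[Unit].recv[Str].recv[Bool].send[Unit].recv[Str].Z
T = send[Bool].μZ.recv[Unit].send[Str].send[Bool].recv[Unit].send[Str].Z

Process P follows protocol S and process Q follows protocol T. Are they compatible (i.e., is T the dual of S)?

NO

recv[Bool] | send[Bool]  match
  μZ | μZ  match (μ self-dual)
    recv[Unit] | recv[Unit]  ✗ same direction on both sides — not dual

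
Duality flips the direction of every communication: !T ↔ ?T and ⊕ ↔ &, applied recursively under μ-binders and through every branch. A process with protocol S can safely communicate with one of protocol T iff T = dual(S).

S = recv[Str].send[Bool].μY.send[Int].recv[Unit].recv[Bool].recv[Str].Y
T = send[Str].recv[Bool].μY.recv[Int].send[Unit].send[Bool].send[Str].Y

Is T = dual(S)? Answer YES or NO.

YES

recv[Str] vs send[Str]  ✓
  send[Bool] vs recv[Bool]  ✓
    μY vs μY  ✓ (rec unchanged)
      send[Int] vs recv[Int]  ✓
        recv[Unit] vs send[Unit]  ✓
          recv[Bool] vs send[Bool]  ✓
            recv[Str] vs send[Str]  ✓
              Y vs Y  ✓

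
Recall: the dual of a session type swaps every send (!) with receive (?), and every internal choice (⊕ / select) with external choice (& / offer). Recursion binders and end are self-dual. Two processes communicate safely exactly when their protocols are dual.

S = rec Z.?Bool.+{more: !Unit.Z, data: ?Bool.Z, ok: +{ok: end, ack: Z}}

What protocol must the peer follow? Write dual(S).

rec Z.!Bool.&{more: ?Unit.Z, data: !Bool.Z, ok: &{ok: end, ack: Z}}

rec Z → rec Z  (binder kept)
  ?Bool → !Bool
    +{more,data,ok} → &{more,data,ok}  (select→offer)
      case more:
        !Unit → ?Unit
          Z self-dual
      case data:
        ?Bool → !Bool
          Z self-dual
      case ok:
        +{ok,ack} → &{ok,ack}  (select→offer)
          case ok:
            end self-dual
          case ack:
            Z self-dual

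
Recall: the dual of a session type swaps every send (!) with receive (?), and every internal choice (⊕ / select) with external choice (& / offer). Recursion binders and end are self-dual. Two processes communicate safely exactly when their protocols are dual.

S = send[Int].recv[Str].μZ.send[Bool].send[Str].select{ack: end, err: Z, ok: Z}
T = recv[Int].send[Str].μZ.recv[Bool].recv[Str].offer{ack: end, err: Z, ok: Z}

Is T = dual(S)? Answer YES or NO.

send[Int] ‖ recv[Int]  ✓
  recv[Str] ‖ send[Str]  ✓
    μZ ‖ μZ  ✓ (μ self-dual)
      send[Bool] ‖ recv[Bool]  ✓
        send[Str] ‖ recv[Str]  ✓
          select{ack,err,ok} ‖ offer{ack,err,ok}  ✓ label sets agree
            [ack]
              end ‖ end  ✓
            [err]
              Z ‖ Z  ✓
            [ok]
              Z ‖ Z  ✓

YES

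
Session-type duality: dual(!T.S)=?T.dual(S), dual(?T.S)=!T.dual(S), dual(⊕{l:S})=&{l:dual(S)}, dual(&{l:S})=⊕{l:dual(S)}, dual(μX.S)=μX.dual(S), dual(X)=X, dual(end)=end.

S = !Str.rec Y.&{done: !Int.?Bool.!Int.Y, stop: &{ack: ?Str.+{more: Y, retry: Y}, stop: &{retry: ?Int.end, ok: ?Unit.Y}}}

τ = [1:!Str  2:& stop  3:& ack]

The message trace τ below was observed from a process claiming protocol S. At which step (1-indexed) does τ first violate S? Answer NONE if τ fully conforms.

@1 !Str  match  cont: rec Y.…
@2 & stop  match  cont: &{ack: ?Str.+{more: rec Y.…, retry: rec Y.…}, stop: &{retry: ?Int.end, ok: ?Unit.rec Y.…}}
@3 & ack  match  cont: ?Str.+{more: rec Y.…, retry: rec Y.…}
τ conforms to S (length 3)

NONE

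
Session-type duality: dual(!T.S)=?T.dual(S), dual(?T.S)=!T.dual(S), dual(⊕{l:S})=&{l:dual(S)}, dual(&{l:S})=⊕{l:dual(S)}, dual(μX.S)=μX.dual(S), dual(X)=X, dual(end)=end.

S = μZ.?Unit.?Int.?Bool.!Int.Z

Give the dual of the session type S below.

μZ ↦ μZ  (rec unchanged)
  ?Unit ↦ !Unit
    ?Int ↦ !Int
      ?Bool ↦ !Bool
        !Int ↦ ?Int
          Z ↦ Z

μZ.!Unit.!Int.!Bool.?Int.Z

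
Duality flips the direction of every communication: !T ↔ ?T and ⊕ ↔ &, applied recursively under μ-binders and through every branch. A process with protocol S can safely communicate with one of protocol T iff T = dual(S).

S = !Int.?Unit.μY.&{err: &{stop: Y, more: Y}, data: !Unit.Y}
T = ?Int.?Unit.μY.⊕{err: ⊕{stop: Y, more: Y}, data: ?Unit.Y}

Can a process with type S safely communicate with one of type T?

!Int vs ?Int  match
  ?Unit vs ?Unit  ✗ same direction on both sides — not dual

NO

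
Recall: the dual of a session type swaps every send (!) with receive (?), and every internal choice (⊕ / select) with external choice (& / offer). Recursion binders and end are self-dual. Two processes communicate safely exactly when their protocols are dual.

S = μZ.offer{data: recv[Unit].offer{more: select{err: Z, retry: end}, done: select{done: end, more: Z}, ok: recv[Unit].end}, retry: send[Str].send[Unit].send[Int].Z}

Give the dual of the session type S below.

μZ.select{data: send[Unit].select{more: offer{err: Z, retry: end}, done: offer{done: end, more: Z}, ok: send[Unit].end}, retry: recv[Str].recv[Unit].recv[Int].Z}

μZ ↦ μZ  (binder kept)
  offer{data,retry} ↦ select{data,retry}  (offer→select)
    case data:
      recv[Unit] ↦ send[Unit]
        offer{more,done,ok} ↦ select{more,done,ok}  (offer→select)
          case more:
            select{err,retry} ↦ offer{err,retry}  (⊕→&)
              case err:
                Z ↦ Z
              case retry:
                end ↦ end
          case done:
            select{done,more} ↦ offer{done,more}  (⊕→&)
              case done:
                end ↦ end
              case more:
                Z ↦ Z
          case ok:
            recv[Unit] ↦ send[Unit]
              end ↦ end
    case retry:
      send[Str] ↦ recv[Str]
        send[Unit] ↦ recv[Unit]
          send[Int] ↦ recv[Int]
            Z ↦ Z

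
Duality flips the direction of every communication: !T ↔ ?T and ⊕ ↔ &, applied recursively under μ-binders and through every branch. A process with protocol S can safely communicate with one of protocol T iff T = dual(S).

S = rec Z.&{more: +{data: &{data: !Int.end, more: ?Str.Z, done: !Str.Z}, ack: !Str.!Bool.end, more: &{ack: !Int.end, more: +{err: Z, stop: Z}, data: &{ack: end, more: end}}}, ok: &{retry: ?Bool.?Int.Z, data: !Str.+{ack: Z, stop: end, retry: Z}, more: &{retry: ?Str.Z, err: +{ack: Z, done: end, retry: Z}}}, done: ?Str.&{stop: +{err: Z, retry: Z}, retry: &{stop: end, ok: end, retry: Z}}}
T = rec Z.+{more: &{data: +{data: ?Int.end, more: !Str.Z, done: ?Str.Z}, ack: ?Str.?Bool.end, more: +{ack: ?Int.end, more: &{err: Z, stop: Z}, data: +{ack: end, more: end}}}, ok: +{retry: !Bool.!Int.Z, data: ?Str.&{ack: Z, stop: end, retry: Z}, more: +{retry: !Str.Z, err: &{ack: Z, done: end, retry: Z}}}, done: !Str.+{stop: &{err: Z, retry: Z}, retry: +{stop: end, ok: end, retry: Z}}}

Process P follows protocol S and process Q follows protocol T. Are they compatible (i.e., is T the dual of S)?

rec Z | rec Z  ✓ (μ self-dual)
  &{more,ok,done} | +{more,ok,done}  ✓ same labels
    case more:
      +{data,ack,more} | &{data,ack,more}  ✓ same labels
        case data:
          &{data,more,done} | +{data,more,done}  ✓ same labels
            case data:
              !Int | ?Int  ✓
                end | end  ✓
            case more:
              ?Str | !Str  ✓
                Z | Z  ✓
            case done:
              !Str | ?Str  ✓
                Z | Z  ✓
        case ack:
          !Str | ?Str  ✓
            !Bool | ?Bool  ✓
              end | end  ✓
        case more:
          &{ack,more,data} | +{ack,more,data}  ✓ same labels
            case ack:
              !Int | ?Int  ✓
                end | end  ✓
            case more:
              +{err,stop} | &{err,stop}  ✓ same labels
                case err:
                  Z | Z  ✓
                case stop:
                  Z | Z  ✓
            case data:
              &{ack,more} | +{ack,more}  ✓ same labels
                case ack:
                  end | end  ✓
                case more:
                  end | end  ✓
    case ok:
      &{retry,data,more} | +{retry,data,more}  ✓ same labels
        case retry:
          ?Bool | !Bool  ✓
            ?Int | !Int  ✓
              Z | Z  ✓
        case data:
          !Str | ?Str  ✓
            +{ack,stop,retry} | &{ack,stop,retry}  ✓ same labels
              case ack:
                Z | Z  ✓
              case stop:
                end | end  ✓
              case retry:
                Z | Z  ✓
        case more:
          &{retry,err} | +{retry,err}  ✓ same labels
            case retry:
              ?Str | !Str  ✓
                Z | Z  ✓
            case err:
              +{ack,done,retry} | &{ack,done,retry}  ✓ same labels
                case ack:
                  Z | Z  ✓
                case done:
                  end | end  ✓
                case retry:
                  Z | Z  ✓
    case done:
      ?Str | !Str  ✓
        &{stop,retry} | +{stop,retry}  ✓ same labels
          case stop:
            +{err,retry} | &{err,retry}  ✓ same labels
              case err:
                Z | Z  ✓
              case retry:
                Z | Z  ✓
          case retry:
            &{stop,ok,retry} | +{stop,ok,retry}  ✓ same labels
              case stop:
                end | end  ✓
              case ok:
                end | end  ✓
              case retry:
                Z | Z  ✓

YES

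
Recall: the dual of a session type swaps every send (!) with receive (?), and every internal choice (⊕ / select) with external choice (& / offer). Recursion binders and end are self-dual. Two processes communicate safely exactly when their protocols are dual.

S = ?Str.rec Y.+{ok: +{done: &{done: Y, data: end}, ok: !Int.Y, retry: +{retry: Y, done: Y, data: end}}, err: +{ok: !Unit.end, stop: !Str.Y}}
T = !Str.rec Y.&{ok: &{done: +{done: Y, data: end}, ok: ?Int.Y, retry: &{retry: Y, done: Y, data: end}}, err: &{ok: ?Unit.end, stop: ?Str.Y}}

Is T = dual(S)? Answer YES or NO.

YES

?Str | !Str  match
  rec Y | rec Y  match (μ self-dual)
    +{ok,err} | &{ok,err}  match same labels
      case ok:
        +{done,ok,retry} | &{done,ok,retry}  match same labels
          case done:
            &{done,data} | +{done,data}  match same labels
              case done:
                Y | Y  match
              case data:
                end | end  match
          case ok:
            !Int | ?Int  match
              Y | Y  match
          case retry:
            +{retry,done,data} | &{retry,done,data}  match same labels
              case retry:
                Y | Y  match
              case done:
                Y | Y  match
              case data:
                end | end  match
      case err:
        +{ok,stop} | &{ok,stop}  match same labels
          case ok:
            !Unit | ?Unit  match
              end | end  match
          case stop:
            !Str | ?Str  match
              Y | Y  match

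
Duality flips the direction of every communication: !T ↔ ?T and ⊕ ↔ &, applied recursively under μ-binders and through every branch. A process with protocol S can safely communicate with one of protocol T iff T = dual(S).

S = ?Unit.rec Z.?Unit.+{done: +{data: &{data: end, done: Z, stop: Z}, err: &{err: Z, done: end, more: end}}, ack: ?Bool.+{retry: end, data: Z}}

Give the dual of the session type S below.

?Unit ↦ !Unit
  rec Z ↦ rec Z  (μ self-dual)
    ?Unit ↦ !Unit
      +{done,ack} ↦ &{done,ack}  (⊕→&)
        • done:
          +{data,err} ↦ &{data,err}  (⊕→&)
            • data:
              &{data,done,stop} ↦ +{data,done,stop}  (&→⊕)
                • data:
                  end self-dual
                • done:
                  Z self-dual
                • stop:
                  Z self-dual
            • err:
              &{err,done,more} ↦ +{err,done,more}  (&→⊕)
                • err:
                  Z self-dual
                • done:
                  end self-dual
                • more:
                  end self-dual
        • ack:
          ?Bool ↦ !Bool
            +{retry,data} ↦ &{retry,data}  (⊕→&)
              • retry:
                end self-dual
              • data:
                Z self-dual

!Unit.rec Z.!Unit.&{done: &{data: +{data: end, done: Z, stop: Z}, err: +{err: Z, done: end, more: end}}, ack: !Bool.&{retry: end, data: Z}}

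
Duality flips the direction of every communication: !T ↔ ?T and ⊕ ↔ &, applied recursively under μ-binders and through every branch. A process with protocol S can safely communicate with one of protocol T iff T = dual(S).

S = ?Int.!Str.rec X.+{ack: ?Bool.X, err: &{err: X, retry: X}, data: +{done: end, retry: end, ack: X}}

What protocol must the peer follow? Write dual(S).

?Int → !Int
  !Str → ?Str
    rec X → rec X  (binder kept)
      +{ack,err,data} → &{ack,err,data}  (⊕→&)
        case ack:
          ?Bool → !Bool
            dual(X) = X
        case err:
          &{err,retry} → +{err,retry}  (external→internal)
            case err:
              dual(X) = X
            case retry:
              dual(X) = X
        case data:
          +{done,retry,ack} → &{done,retry,ack}  (⊕→&)
            case done:
              dual(end) = end
            case retry:
              dual(end) = end
            case ack:
              dual(X) = X

!Int.?Str.rec X.&{ack: !Bool.X, err: +{err: X, retry: X}, data: &{done: end, retry: end, ack: X}}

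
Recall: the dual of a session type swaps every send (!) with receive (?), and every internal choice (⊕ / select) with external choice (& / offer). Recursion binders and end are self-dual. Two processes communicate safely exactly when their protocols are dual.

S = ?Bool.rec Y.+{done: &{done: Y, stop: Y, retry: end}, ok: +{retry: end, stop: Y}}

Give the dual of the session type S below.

?Bool ↦ !Bool
  rec Y ↦ rec Y  (rec unchanged)
    +{done,ok} ↦ &{done,ok}  (select→offer)
      • done:
        &{done,stop,retry} ↦ +{done,stop,retry}  (external→internal)
          • done:
            Y self-dual
          • stop:
            Y self-dual
          • retry:
            end self-dual
      • ok:
        +{retry,stop} ↦ &{retry,stop}  (select→offer)
          • retry:
            end self-dual
          • stop:
            Y self-dual

!Bool.rec Y.&{done: +{done: Y, stop: Y, retry: end}, ok: &{retry: end, stop: Y}}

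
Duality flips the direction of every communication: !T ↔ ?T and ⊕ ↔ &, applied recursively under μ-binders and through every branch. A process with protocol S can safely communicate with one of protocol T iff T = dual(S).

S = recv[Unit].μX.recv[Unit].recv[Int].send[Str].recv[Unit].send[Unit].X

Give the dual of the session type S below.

recv[Unit] → send[Unit]
  μX → μX  (binder kept)
    recv[Unit] → send[Unit]
      recv[Int] → send[Int]
        send[Str] → recv[Str]
          recv[Unit] → send[Unit]
            send[Unit] → recv[Unit]
              X ↦ X

send[Unit].μX.send[Unit].send[Int].recv[Str].send[Unit].recv[Unit].X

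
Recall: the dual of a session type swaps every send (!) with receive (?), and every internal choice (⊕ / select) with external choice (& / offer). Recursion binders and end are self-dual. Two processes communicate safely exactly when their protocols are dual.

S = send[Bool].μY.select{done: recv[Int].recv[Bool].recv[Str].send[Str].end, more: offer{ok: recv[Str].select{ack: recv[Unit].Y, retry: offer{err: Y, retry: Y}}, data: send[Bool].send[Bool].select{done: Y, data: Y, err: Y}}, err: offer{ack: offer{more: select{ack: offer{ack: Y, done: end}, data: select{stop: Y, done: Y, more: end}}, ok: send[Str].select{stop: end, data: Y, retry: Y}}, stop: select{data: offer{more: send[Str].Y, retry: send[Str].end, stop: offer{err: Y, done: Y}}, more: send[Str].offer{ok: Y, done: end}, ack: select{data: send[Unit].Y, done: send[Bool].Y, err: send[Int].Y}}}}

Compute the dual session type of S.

send[Bool] ↦ recv[Bool]
  μY ↦ μY  (binder kept)
    select{done,more,err} ↦ offer{done,more,err}  (select→offer)
      case done:
        recv[Int] ↦ send[Int]
          recv[Bool] ↦ send[Bool]
            recv[Str] ↦ send[Str]
              send[Str] ↦ recv[Str]
                dual(end) = end
      case more:
        offer{ok,data} ↦ select{ok,data}  (&→⊕)
          case ok:
            recv[Str] ↦ send[Str]
              select{ack,retry} ↦ offer{ack,retry}  (select→offer)
                case ack:
                  recv[Unit] ↦ send[Unit]
                    dual(Y) = Y
                case retry:
                  offer{err,retry} ↦ select{err,retry}  (&→⊕)
                    case err:
                      dual(Y) = Y
                    case retry:
                      dual(Y) = Y
          case data:
            send[Bool] ↦ recv[Bool]
              send[Bool] ↦ recv[Bool]
                select{done,data,err} ↦ offer{done,data,err}  (select→offer)
                  case done:
                    dual(Y) = Y
                  case data:
                    dual(Y) = Y
                  case err:
                    dual(Y) = Y
      case err:
        offer{ack,stop} ↦ select{ack,stop}  (&→⊕)
          case ack:
            offer{more,ok} ↦ select{more,ok}  (&→⊕)
              case more:
                select{ack,data} ↦ offer{ack,data}  (select→offer)
                  case ack:
                    offer{ack,done} ↦ select{ack,done}  (&→⊕)
                      case ack:
                        dual(Y) = Y
                      case done:
                        dual(end) = end
                  case data:
                    select{stop,done,more} ↦ offer{stop,done,more}  (select→offer)
                      case stop:
                        dual(Y) = Y
                      case done:
                        dual(Y) = Y
                      case more:
                        dual(end) = end
              case ok:
                send[Str] ↦ recv[Str]
                  select{stop,data,retry} ↦ offer{stop,data,retry}  (select→offer)
                    case stop:
                      dual(end) = end
                    case data:
                      dual(Y) = Y
                    case retry:
                      dual(Y) = Y
          case stop:
            select{data,more,ack} ↦ offer{data,more,ack}  (select→offer)
              case data:
                offer{more,retry,stop} ↦ select{more,retry,stop}  (&→⊕)
                  case more:
                    send[Str] ↦ recv[Str]
                      dual(Y) = Y
                  case retry:
                    send[Str] ↦ recv[Str]
                      dual(end) = end
                  case stop:
                    offer{err,done} ↦ select{err,done}  (&→⊕)
                      case err:
                        dual(Y) = Y
                      case done:
                        dual(Y) = Y
              case more:
                send[Str] ↦ recv[Str]
                  offer{ok,done} ↦ select{ok,done}  (&→⊕)
                    case ok:
                      dual(Y) = Y
                    case done:
                      dual(end) = end
              case ack:
                select{data,done,err} ↦ offer{data,done,err}  (select→offer)
                  case data:
                    send[Unit] ↦ recv[Unit]
                      dual(Y) = Y
                  case done:
                    send[Bool] ↦ recv[Bool]
                      dual(Y) = Y
                  case err:
                    send[Int] ↦ recv[Int]
                      dual(Y) = Y

recv[Bool].μY.offer{done: send[Int].send[Bool].send[Str].recv[Str].end, more: select{ok: send[Str].offer{ack: send[Unit].Y, retry: select{err: Y, retry: Y}}, data: recv[Bool].recv[Bool].offer{done: Y, data: Y, err: Y}}, err: select{ack: select{more: offer{ack: select{ack: Y, done: end}, data: offer{stop: Y, done: Y, more: end}}, ok: recv[Str].offer{stop: end, data: Y, retry: Y}}, stop: offer{data: select{more: recv[Str].Y, retry: recv[Str].end, stop: select{err: Y, done: Y}}, more: recv[Str].select{ok: Y, done: end}, ack: offer{data: recv[Unit].Y, done: recv[Bool].Y, err: recv[Int].Y}}}}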